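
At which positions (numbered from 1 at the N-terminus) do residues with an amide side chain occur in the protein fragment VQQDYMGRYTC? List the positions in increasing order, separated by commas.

The amide-side-chain residues are Asn (N) and Gln (Q).
Matching residues: Q2, Q3.

2, 3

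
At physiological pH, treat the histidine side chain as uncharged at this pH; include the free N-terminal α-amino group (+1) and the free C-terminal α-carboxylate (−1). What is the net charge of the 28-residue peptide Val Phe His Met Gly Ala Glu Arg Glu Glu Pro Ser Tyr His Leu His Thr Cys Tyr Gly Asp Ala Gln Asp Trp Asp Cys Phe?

-5

The side chains ionized at physiological pH are Lys/Arg (+1) and Asp/Glu (−1); with His treated as neutral, nothing else contributes.
Positive (K, R): Arg8 → +1.
Negative (D, E): Glu7, Glu9, Glu10, Asp21, Asp24, Asp26 → −6.
The N-terminus (+1) and C-terminus (−1) cancel.
Net charge = (+1) + (−6) = −5.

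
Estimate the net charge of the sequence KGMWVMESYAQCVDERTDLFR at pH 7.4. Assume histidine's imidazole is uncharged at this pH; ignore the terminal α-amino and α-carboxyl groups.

-1

Near pH 7.4, K and R contribute +1 each, D and E contribute −1 each, and every other side chain (His included, as stated) is uncharged.
Positive (K, R): K1, R16, R21 → +3.
Negative (D, E): E7, D14, E15, D18 → −4.
Net charge = (+3) + (−4) = −1.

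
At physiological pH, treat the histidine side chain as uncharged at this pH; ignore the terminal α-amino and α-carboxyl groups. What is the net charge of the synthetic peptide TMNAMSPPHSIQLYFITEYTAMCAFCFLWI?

Near pH 7.4, K and R contribute +1 each, D and E contribute −1 each, and every other side chain (His included, as stated) is uncharged.
Positive (K, R): none → +0.
Negative (D, E): E18 → −1.
Net charge = (+0) + (−1) = −1.

-1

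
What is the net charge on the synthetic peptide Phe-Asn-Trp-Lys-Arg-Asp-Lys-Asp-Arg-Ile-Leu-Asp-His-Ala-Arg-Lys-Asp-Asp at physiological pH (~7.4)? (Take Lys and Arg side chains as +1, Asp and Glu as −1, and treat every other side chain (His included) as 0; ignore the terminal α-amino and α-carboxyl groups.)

+1

Positive (K, R): Lys4, Arg5, Lys7, Arg9, Arg15, Lys16 → +6.
Negative (D, E): Asp6, Asp8, Asp12, Asp17, Asp18 → −5.
Net charge = (+6) + (−5) = +1.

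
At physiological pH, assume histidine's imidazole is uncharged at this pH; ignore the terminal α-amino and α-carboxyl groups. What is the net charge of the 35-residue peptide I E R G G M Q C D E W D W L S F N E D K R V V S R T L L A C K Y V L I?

The side chains ionized at physiological pH are Lys/Arg (+1) and Asp/Glu (−1); with His treated as neutral, nothing else contributes.
Positive (K, R): R3, K20, R21, R25, K31 → +5.
Negative (D, E): E2, D9, E10, D12, E18, D19 → −6.
Net charge = (+5) + (−6) = −1.

-1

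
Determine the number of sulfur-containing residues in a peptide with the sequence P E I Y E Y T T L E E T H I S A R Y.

The sulfur-bearing residues are cysteine (–SH) and methionine (–S–CH₃).
None of the 18 residues belong to this group.

0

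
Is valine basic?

No

K, R, and H are the three residues with basic side chains (ε-amine, guanidinium, and imidazole respectively).
Valine is not in this group.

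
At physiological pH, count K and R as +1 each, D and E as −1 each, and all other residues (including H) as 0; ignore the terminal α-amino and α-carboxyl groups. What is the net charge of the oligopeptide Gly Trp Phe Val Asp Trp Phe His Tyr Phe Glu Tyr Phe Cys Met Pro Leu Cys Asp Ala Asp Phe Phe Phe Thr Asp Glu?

Positive (K, R): none → +0.
Negative (D, E): Asp5, Glu11, Asp19, Asp21, Asp26, Glu27 → −6.
Net charge = (+0) + (−6) = −6.

-6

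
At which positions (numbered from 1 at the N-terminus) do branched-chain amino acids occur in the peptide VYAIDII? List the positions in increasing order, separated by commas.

Valine (V), leucine (L), and isoleucine (I) are the branched-chain amino acids.
Matching residues: V1, I4, I6, I7.

1, 4, 6, 7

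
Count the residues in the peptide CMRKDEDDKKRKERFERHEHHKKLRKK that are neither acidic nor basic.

Acidic: D, E. Basic: K, R, H. All other residues are neither.
Matching residues: C1, M2, F15, L24.

4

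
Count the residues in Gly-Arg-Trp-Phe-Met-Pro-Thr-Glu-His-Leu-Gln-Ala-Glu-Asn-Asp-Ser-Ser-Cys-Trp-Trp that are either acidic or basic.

Acidic: D, E. Basic: H, K, R.
Acidic residues here: Glu8, Glu13, Asp15 (3).
Basic residues here: Arg2, His9 (2).
The two groups share no amino acid, so total = 3 + 2 = 5.

5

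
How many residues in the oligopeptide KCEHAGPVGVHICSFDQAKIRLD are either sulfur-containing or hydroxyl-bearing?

Sulfur-containing: C, M. Hydroxyl-bearing: S, T, Y.
Sulfur-containing residues here: C2, C13 (2).
Hydroxyl-bearing residues here: S14 (1).
The two groups share no amino acid, so total = 2 + 1 = 3.

3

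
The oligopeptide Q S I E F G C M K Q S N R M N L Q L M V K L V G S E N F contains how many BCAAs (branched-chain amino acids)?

V, L, and I make up the branched-chain aliphatic group.
Matching residues: I3, L16, L18, V20, L22, V23.

6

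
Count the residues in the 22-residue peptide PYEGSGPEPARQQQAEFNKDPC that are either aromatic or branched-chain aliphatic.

Aromatic: F, W, Y. Branched-chain aliphatic: I, L, V.
Aromatic residues here: Y2, F17 (2).
Branched-chain aliphatic residues here: none (0).
The two groups share no amino acid, so total = 2 + 0 = 2.

2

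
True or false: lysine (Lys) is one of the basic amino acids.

True

Lysine (K), arginine (R), and histidine (H) have basic, nitrogen-containing side chains.
Lysine is in this group.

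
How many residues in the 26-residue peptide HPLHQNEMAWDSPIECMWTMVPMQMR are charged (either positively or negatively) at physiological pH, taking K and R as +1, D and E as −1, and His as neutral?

4

Charged side chains at pH ~7.4: K, R (positive); D, E (negative).
Matching residues: E7, D11, E15, R26.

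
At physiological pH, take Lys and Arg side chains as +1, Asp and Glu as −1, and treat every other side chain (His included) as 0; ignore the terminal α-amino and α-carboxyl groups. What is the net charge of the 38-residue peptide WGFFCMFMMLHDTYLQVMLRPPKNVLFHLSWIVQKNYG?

+2

Positive (K, R): R20, K23, K35 → +3.
Negative (D, E): D12 → −1.
Net charge = (+3) + (−1) = +2.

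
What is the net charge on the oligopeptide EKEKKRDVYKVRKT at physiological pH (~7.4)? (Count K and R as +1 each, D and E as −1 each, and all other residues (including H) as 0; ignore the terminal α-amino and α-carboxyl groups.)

+4

Positive (K, R): K2, K4, K5, R6, K10, R12, K13 → +7.
Negative (D, E): E1, E3, D7 → −3.
Net charge = (+7) + (−3) = +4.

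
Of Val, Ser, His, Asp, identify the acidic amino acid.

Asp

Only D (aspartate) and E (glutamate) carry a side-chain carboxylic acid.
Of the listed options, only Asp belongs to this group.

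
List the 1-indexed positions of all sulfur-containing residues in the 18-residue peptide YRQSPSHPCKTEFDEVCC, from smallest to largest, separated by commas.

The sulfur-bearing residues are cysteine (–SH) and methionine (–S–CH₃).
Matching residues: C9, C17, C18.

9, 17, 18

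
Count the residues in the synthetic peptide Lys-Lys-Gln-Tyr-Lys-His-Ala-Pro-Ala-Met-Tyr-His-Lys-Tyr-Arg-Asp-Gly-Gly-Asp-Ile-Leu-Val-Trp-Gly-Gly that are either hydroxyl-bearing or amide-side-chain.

4

Hydroxyl-bearing: S, T, Y. Amide-side-chain: N, Q.
Hydroxyl-bearing residues here: Tyr4, Tyr11, Tyr14 (3).
Amide-side-chain residues here: Gln3 (1).
The two groups share no amino acid, so total = 3 + 1 = 4.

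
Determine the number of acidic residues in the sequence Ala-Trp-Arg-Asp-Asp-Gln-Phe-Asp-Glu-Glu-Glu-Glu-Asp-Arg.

8

The acidic residues are Asp (D) and Glu (E), whose side chains end in a carboxylate group.
Matching residues: Asp4, Asp5, Asp8, Glu9, Glu10, Glu11, Glu12, Asp13.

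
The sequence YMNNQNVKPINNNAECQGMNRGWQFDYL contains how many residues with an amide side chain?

10

The amide-side-chain residues are Asn (N) and Gln (Q).
Matching residues: N3, N4, Q5, N6, N11, N12, N13, Q17, N20, Q24.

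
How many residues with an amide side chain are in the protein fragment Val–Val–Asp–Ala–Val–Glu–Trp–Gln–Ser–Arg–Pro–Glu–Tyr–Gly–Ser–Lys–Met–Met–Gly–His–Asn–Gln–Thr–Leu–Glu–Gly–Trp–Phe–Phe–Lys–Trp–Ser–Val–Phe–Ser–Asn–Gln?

Asparagine (N) and glutamine (Q) have uncharged amide side chains.
Matching residues: Gln8, Asn21, Gln22, Asn36, Gln37.

5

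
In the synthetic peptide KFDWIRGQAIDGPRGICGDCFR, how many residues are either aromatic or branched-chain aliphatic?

6

Aromatic: F, W, Y. Branched-chain aliphatic: I, L, V.
Aromatic residues here: F2, W4, F21 (3).
Branched-chain aliphatic residues here: I5, I10, I16 (3).
The two groups share no amino acid, so total = 3 + 3 = 6.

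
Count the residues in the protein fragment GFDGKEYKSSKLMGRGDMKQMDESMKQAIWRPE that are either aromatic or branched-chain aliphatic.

Aromatic: F, W, Y. Branched-chain aliphatic: I, L, V.
Aromatic residues here: F2, Y7, W30 (3).
Branched-chain aliphatic residues here: L12, I29 (2).
The two groups share no amino acid, so total = 3 + 2 = 5.

5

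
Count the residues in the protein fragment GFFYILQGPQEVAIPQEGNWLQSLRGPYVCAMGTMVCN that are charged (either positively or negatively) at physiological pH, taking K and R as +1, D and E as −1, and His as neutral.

Charged side chains at pH ~7.4: K, R (positive); D, E (negative).
Matching residues: E11, E17, R25.

3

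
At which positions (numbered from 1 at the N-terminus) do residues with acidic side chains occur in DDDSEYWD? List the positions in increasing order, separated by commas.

The acidic residues are Asp (D) and Glu (E), whose side chains end in a carboxylate group.
Matching residues: D1, D2, D3, E5, D8.

1, 2, 3, 5, 8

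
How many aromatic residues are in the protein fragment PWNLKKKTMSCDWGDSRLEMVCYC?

3

The aromatic amino acids are Phe (F, benzyl), Trp (W, indole), and Tyr (Y, phenol).
Matching residues: W2, W13, Y23.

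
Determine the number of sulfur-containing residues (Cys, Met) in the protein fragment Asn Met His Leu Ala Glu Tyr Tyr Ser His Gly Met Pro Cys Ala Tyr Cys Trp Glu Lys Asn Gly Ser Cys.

5

Matching residues: Met2, Met12, Cys14, Cys17, Cys24.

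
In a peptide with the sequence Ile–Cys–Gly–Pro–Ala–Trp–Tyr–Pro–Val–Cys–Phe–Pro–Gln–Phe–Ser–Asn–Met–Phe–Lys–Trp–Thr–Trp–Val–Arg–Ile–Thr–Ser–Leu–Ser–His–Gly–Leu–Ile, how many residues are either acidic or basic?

Acidic: D, E. Basic: H, K, R.
Acidic residues here: none (0).
Basic residues here: Lys19, Arg24, His30 (3).
The two groups share no amino acid, so total = 0 + 3 = 3.

3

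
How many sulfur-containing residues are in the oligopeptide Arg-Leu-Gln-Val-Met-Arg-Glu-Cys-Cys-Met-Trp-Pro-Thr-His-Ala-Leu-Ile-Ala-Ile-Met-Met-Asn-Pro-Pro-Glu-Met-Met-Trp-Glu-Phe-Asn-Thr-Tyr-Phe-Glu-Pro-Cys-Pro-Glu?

Only Cys (C) and Met (M) have a sulfur atom in the side chain.
Matching residues: Met5, Cys8, Cys9, Met10, Met20, Met21, Met26, Met27, Cys37.

9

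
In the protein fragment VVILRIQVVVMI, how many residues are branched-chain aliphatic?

Valine (V), leucine (L), and isoleucine (I) are the branched-chain amino acids.
Matching residues: V1, V2, I3, L4, I6, V8, V9, V10, I12.

9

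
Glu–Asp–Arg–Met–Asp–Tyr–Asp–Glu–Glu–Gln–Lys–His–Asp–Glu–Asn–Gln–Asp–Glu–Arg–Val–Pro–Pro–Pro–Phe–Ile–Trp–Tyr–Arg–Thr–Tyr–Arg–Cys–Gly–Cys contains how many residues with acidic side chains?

Only D (aspartate) and E (glutamate) carry a side-chain carboxylic acid.
Matching residues: Glu1, Asp2, Asp5, Asp7, Glu8, Glu9, Asp13, Glu14, Asp17, Glu18.

10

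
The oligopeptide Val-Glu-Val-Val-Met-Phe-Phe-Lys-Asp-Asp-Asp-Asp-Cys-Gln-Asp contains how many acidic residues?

Only D (aspartate) and E (glutamate) carry a side-chain carboxylic acid.
Matching residues: Glu2, Asp9, Asp10, Asp11, Asp12, Asp15.

6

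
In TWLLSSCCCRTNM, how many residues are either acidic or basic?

1

Acidic: D, E. Basic: H, K, R.
Acidic residues here: none (0).
Basic residues here: R10 (1).
The two groups share no amino acid, so total = 0 + 1 = 1.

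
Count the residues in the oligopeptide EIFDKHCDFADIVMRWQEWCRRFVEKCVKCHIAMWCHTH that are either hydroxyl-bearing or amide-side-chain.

2

Hydroxyl-bearing: S, T, Y. Amide-side-chain: N, Q.
Hydroxyl-bearing residues here: T38 (1).
Amide-side-chain residues here: Q17 (1).
The two groups share no amino acid, so total = 1 + 1 = 2.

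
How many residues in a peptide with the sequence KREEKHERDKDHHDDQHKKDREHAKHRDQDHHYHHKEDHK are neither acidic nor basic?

4

Acidic: D, E. Basic: K, R, H. All other residues are neither.
Matching residues: Q16, A24, Q29, Y33.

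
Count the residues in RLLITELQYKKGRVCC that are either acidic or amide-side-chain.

Acidic: D, E. Amide-side-chain: N, Q.
Acidic residues here: E6 (1).
Amide-side-chain residues here: Q8 (1).
The two groups share no amino acid, so total = 1 + 1 = 2.

2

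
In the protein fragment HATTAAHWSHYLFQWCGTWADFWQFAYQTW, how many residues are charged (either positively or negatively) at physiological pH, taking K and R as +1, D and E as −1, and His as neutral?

Charged side chains at pH ~7.4: K, R (positive); D, E (negative).
Matching residues: D21.

1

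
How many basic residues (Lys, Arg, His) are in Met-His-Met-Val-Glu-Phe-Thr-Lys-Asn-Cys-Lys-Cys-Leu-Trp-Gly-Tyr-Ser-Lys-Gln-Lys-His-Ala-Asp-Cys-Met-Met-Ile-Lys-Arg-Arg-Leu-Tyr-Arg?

Matching residues: His2, Lys8, Lys11, Lys18, Lys20, His21, Lys28, Arg29, Arg30, Arg33.

10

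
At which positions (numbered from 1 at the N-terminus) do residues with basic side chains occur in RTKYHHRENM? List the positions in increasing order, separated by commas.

1, 3, 5, 6, 7

The basic amino acids are Lys (K), Arg (R), and His (H).
Matching residues: R1, K3, H5, H6, R7.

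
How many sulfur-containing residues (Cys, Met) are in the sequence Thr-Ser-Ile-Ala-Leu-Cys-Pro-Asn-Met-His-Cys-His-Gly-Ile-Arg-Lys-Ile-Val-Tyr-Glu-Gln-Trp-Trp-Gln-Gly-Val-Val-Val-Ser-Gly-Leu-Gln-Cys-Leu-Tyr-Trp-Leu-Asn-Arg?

Matching residues: Cys6, Met9, Cys11, Cys33.

4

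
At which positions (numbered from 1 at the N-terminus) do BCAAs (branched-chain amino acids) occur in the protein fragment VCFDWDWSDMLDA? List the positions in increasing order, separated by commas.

1, 11

The BCAAs are Val, Leu, and Ile — aliphatic side chains with a branch point.
Matching residues: V1, L11.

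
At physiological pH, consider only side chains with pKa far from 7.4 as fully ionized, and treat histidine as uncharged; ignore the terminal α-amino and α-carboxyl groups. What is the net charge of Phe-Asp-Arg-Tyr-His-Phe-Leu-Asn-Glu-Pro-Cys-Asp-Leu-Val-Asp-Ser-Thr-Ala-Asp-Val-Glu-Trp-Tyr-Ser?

-5

At pH ~7.4 the Lys and Arg side chains are protonated (+1), the Asp and Glu side chains are deprotonated (−1), and with His taken as neutral all other side chains carry no charge.
Positive (K, R): Arg3 → +1.
Negative (D, E): Asp2, Glu9, Asp12, Asp15, Asp19, Glu21 → −6.
Net charge = (+1) + (−6) = −5.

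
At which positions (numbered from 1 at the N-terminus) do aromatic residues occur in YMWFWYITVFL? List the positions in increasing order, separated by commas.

1, 3, 4, 5, 6, 10

Phenylalanine (F), tryptophan (W), and tyrosine (Y) have aromatic ring side chains.
Matching residues: Y1, W3, F4, W5, Y6, F10.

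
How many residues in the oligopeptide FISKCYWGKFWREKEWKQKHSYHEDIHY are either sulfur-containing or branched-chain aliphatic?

3

Sulfur-containing: C, M. Branched-chain aliphatic: I, L, V.
Sulfur-containing residues here: C5 (1).
Branched-chain aliphatic residues here: I2, I26 (2).
The two groups share no amino acid, so total = 1 + 2 = 3.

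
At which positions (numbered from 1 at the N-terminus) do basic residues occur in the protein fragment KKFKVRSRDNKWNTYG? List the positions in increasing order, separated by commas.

1, 2, 4, 6, 8, 11

Lysine (K), arginine (R), and histidine (H) have basic, nitrogen-containing side chains.
Matching residues: K1, K2, K4, R6, R8, K11.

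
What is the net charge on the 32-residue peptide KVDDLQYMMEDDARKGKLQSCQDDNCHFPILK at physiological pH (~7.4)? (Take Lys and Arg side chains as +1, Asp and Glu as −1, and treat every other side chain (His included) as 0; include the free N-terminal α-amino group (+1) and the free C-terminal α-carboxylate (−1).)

-2

Positive (K, R): K1, R14, K15, K17, K32 → +5.
Negative (D, E): D3, D4, E10, D11, D12, D23, D24 → −7.
The N-terminus (+1) and C-terminus (−1) cancel.
Net charge = (+5) + (−7) = −2.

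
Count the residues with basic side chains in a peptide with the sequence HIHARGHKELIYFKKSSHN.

K, R, and H are the three residues with basic side chains (ε-amine, guanidinium, and imidazole respectively).
Matching residues: H1, H3, R5, H7, K8, K14, K15, H18.

8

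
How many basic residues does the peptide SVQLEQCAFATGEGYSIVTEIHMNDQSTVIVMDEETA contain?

1

K, R, and H are the three residues with basic side chains (ε-amine, guanidinium, and imidazole respectively).
Matching residues: H22.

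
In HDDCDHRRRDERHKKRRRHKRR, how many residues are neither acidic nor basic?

Acidic: D, E. Basic: K, R, H. All other residues are neither.
Matching residues: C4.

1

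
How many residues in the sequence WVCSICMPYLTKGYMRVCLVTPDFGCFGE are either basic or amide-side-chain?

2

Basic: H, K, R. Amide-side-chain: N, Q.
Basic residues here: K12, R16 (2).
Amide-side-chain residues here: none (0).
The two groups share no amino acid, so total = 2 + 0 = 2.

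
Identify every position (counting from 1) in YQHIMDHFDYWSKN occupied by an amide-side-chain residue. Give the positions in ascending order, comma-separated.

The amide-side-chain residues are Asn (N) and Gln (Q).
Matching residues: Q2, N14.

2, 14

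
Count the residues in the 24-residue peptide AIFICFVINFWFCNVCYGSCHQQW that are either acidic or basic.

Acidic: D, E. Basic: H, K, R.
Acidic residues here: none (0).
Basic residues here: H21 (1).
The two groups share no amino acid, so total = 0 + 1 = 1.

1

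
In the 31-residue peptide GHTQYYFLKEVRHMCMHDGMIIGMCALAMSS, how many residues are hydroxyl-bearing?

The –OH-bearing residues are Ser, Thr (aliphatic alcohols), and Tyr (phenol).
Matching residues: T3, Y5, Y6, S30, S31.

5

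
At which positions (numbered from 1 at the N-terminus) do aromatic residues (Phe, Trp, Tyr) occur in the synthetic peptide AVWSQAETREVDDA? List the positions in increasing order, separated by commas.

3

Matching residues: W3.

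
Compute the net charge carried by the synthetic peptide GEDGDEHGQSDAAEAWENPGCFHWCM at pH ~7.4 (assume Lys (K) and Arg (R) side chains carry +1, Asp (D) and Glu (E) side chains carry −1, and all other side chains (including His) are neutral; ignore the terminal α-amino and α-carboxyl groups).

Positive (K, R): none → +0.
Negative (D, E): E2, D3, D5, E6, D11, E14, E17 → −7.
Net charge = (+0) + (−7) = −7.

-7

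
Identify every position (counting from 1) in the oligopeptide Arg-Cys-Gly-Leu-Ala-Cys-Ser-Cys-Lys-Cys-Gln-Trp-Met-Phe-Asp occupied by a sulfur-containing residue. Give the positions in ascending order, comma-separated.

The sulfur-bearing residues are cysteine (–SH) and methionine (–S–CH₃).
Matching residues: Cys2, Cys6, Cys8, Cys10, Met13.

2, 6, 8, 10, 13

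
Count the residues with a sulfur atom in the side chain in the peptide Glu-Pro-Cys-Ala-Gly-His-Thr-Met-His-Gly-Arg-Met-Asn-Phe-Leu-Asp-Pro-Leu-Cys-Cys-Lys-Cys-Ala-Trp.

6

The sulfur-bearing residues are cysteine (–SH) and methionine (–S–CH₃).
Matching residues: Cys3, Met8, Met12, Cys19, Cys20, Cys22.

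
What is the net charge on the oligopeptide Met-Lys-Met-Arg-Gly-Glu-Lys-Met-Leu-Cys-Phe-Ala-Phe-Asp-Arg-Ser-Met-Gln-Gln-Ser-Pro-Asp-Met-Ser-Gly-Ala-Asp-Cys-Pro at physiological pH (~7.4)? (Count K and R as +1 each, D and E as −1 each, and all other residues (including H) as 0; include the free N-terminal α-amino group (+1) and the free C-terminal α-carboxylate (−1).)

Positive (K, R): Lys2, Arg4, Lys7, Arg15 → +4.
Negative (D, E): Glu6, Asp14, Asp22, Asp27 → −4.
The N-terminus (+1) and C-terminus (−1) cancel.
Net charge = (+4) + (−4) = 0.

0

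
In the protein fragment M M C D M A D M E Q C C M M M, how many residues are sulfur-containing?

Only Cys (C) and Met (M) have a sulfur atom in the side chain.
Matching residues: M1, M2, C3, M5, M8, C11, C12, M13, M14, M15.

10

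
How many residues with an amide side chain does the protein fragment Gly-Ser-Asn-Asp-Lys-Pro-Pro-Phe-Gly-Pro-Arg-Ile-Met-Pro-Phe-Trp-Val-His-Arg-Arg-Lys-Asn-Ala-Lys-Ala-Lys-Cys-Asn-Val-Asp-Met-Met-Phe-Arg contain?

Only N (asparagine) and Q (glutamine) carry a side-chain carboxamide.
Matching residues: Asn3, Asn22, Asn28.

3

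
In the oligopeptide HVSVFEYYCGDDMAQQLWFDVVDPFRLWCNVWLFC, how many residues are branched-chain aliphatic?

The BCAAs are Val, Leu, and Ile — aliphatic side chains with a branch point.
Matching residues: V2, V4, L17, V21, V22, L27, V31, L33.

8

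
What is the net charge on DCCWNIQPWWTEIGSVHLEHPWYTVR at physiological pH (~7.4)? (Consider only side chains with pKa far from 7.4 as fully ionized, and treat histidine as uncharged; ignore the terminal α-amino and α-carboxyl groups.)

Near pH 7.4, K and R contribute +1 each, D and E contribute −1 each, and every other side chain (His included, as stated) is uncharged.
Positive (K, R): R26 → +1.
Negative (D, E): D1, E12, E19 → −3.
Net charge = (+1) + (−3) = −2.

-2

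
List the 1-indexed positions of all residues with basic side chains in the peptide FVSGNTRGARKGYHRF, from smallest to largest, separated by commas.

The basic amino acids are Lys (K), Arg (R), and His (H).
Matching residues: R7, R10, K11, H14, R15.

7, 10, 11, 14, 15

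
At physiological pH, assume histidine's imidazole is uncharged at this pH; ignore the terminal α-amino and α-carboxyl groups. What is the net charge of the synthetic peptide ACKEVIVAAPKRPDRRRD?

At pH ~7.4 the Lys and Arg side chains are protonated (+1), the Asp and Glu side chains are deprotonated (−1), and with His taken as neutral all other side chains carry no charge.
Positive (K, R): K3, K11, R12, R15, R16, R17 → +6.
Negative (D, E): E4, D14, D18 → −3.
Net charge = (+6) + (−3) = +3.

+3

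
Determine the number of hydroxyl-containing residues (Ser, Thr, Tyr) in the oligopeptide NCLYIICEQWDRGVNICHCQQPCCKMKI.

1

Matching residues: Y4.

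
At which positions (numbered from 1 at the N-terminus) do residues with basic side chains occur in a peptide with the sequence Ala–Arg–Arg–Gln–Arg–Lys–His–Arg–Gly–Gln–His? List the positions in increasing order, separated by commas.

2, 3, 5, 6, 7, 8, 11

K, R, and H are the three residues with basic side chains (ε-amine, guanidinium, and imidazole respectively).
Matching residues: Arg2, Arg3, Arg5, Lys6, His7, Arg8, His11.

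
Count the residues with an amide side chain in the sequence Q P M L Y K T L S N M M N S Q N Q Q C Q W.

8

Asparagine (N) and glutamine (Q) have uncharged amide side chains.
Matching residues: Q1, N10, N13, Q15, N16, Q17, Q18, Q20.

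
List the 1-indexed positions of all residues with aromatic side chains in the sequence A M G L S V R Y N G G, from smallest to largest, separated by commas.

F, W, and Y each carry an aromatic ring on the side chain.
Matching residues: Y8.

8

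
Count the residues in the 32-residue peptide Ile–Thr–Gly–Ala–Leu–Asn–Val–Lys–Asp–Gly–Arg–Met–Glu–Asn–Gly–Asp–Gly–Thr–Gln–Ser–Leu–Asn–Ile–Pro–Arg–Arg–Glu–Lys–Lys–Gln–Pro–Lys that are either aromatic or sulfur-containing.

1

Aromatic: F, W, Y. Sulfur-containing: C, M.
Aromatic residues here: none (0).
Sulfur-containing residues here: Met12 (1).
The two groups share no amino acid, so total = 0 + 1 = 1.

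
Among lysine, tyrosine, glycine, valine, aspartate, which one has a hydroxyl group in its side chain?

tyrosine

The –OH-bearing residues are Ser, Thr (aliphatic alcohols), and Tyr (phenol).
Of the listed options, only tyrosine belongs to this group.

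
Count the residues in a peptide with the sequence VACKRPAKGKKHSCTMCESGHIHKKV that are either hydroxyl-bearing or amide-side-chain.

3

Hydroxyl-bearing: S, T, Y. Amide-side-chain: N, Q.
Hydroxyl-bearing residues here: S13, T15, S19 (3).
Amide-side-chain residues here: none (0).
The two groups share no amino acid, so total = 3 + 0 = 3.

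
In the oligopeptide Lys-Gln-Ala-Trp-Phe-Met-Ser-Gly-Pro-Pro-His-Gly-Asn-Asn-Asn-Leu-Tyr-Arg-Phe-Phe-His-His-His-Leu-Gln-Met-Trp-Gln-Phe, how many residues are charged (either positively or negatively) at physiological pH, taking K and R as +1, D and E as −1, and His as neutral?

Charged side chains at pH ~7.4: K, R (positive); D, E (negative).
Matching residues: Lys1, Arg18.

2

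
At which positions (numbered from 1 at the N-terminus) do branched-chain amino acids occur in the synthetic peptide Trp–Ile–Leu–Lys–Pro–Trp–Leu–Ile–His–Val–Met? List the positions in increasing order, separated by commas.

2, 3, 7, 8, 10

The BCAAs are Val, Leu, and Ile — aliphatic side chains with a branch point.
Matching residues: Ile2, Leu3, Leu7, Ile8, Val10.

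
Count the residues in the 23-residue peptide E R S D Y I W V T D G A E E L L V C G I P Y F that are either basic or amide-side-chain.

Basic: H, K, R. Amide-side-chain: N, Q.
Basic residues here: R2 (1).
Amide-side-chain residues here: none (0).
The two groups share no amino acid, so total = 1 + 0 = 1.

1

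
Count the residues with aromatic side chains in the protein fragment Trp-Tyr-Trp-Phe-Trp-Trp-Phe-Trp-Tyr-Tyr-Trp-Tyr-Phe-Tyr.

14

Phenylalanine (F), tryptophan (W), and tyrosine (Y) have aromatic ring side chains.
Matching residues: Trp1, Tyr2, Trp3, Phe4, Trp5, Trp6, Phe7, Trp8, Tyr9, Tyr10, Trp11, Tyr12, Phe13, Tyr14.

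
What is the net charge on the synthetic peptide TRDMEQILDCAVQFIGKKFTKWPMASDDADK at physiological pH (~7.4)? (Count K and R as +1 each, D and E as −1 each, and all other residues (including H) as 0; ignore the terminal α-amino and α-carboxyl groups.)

Positive (K, R): R2, K17, K18, K21, K31 → +5.
Negative (D, E): D3, E5, D9, D27, D28, D30 → −6.
Net charge = (+5) + (−6) = −1.

-1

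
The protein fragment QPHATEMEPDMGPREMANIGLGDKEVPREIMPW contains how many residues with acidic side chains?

7

Only D (aspartate) and E (glutamate) carry a side-chain carboxylic acid.
Matching residues: E6, E8, D10, E15, D23, E25, E29.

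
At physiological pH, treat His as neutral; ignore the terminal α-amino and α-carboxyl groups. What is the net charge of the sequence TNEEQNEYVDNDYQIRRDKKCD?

-3

At pH ~7.4 the Lys and Arg side chains are protonated (+1), the Asp and Glu side chains are deprotonated (−1), and with His taken as neutral all other side chains carry no charge.
Positive (K, R): R16, R17, K19, K20 → +4.
Negative (D, E): E3, E4, E7, D10, D12, D18, D22 → −7.
Net charge = (+4) + (−7) = −3.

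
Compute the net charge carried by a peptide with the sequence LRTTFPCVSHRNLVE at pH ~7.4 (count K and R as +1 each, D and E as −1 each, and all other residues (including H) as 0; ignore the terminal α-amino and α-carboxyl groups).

+1

Positive (K, R): R2, R11 → +2.
Negative (D, E): E15 → −1.
Net charge = (+2) + (−1) = +1.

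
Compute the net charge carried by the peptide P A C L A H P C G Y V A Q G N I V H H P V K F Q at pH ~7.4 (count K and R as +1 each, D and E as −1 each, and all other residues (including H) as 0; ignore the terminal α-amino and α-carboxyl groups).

+1

Positive (K, R): K22 → +1.
Negative (D, E): none → −0.
Net charge = (+1) + (−0) = +1.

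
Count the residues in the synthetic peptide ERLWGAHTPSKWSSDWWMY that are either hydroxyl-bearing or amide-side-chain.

5

Hydroxyl-bearing: S, T, Y. Amide-side-chain: N, Q.
Hydroxyl-bearing residues here: T8, S10, S13, S14, Y19 (5).
Amide-side-chain residues here: none (0).
The two groups share no amino acid, so total = 5 + 0 = 5.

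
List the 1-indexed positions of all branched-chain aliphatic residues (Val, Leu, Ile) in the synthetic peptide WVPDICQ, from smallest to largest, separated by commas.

2, 5

Matching residues: V2, I5.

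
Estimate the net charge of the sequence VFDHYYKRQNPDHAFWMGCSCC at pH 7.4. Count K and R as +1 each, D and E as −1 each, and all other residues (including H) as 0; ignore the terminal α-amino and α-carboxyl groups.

Positive (K, R): K7, R8 → +2.
Negative (D, E): D3, D12 → −2.
Net charge = (+2) + (−2) = 0.

0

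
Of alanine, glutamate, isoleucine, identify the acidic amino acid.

glutamate

Aspartate (D) and glutamate (E) have carboxylic-acid side chains and are the acidic amino acids.
Of the listed options, only glutamate belongs to this group.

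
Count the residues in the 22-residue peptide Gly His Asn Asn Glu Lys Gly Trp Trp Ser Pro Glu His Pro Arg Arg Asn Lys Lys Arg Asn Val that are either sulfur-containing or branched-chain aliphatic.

Sulfur-containing: C, M. Branched-chain aliphatic: I, L, V.
Sulfur-containing residues here: none (0).
Branched-chain aliphatic residues here: Val22 (1).
The two groups share no amino acid, so total = 0 + 1 = 1.

1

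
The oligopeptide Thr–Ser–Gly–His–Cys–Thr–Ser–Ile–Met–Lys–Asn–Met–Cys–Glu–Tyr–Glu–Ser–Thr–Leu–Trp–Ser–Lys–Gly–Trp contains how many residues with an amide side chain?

1

Asparagine (N) and glutamine (Q) have uncharged amide side chains.
Matching residues: Asn11.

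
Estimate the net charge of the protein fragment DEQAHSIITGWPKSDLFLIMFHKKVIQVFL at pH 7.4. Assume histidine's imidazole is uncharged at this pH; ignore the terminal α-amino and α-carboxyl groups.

0

Near pH 7.4, K and R contribute +1 each, D and E contribute −1 each, and every other side chain (His included, as stated) is uncharged.
Positive (K, R): K13, K23, K24 → +3.
Negative (D, E): D1, E2, D15 → −3.
Net charge = (+3) + (−3) = 0.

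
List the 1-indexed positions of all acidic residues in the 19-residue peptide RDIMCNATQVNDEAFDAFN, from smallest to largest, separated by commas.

The acidic residues are Asp (D) and Glu (E), whose side chains end in a carboxylate group.
Matching residues: D2, D12, E13, D16.

2, 12, 13, 16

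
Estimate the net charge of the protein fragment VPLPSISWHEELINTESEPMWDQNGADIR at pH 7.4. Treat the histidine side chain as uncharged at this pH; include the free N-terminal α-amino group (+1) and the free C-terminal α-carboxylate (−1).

The side chains ionized at physiological pH are Lys/Arg (+1) and Asp/Glu (−1); with His treated as neutral, nothing else contributes.
Positive (K, R): R29 → +1.
Negative (D, E): E10, E11, E16, E18, D22, D27 → −6.
The N-terminus (+1) and C-terminus (−1) cancel.
Net charge = (+1) + (−6) = −5.

-5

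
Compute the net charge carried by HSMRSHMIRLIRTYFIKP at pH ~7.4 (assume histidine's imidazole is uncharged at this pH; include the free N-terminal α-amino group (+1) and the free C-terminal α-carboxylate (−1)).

The side chains ionized at physiological pH are Lys/Arg (+1) and Asp/Glu (−1); with His treated as neutral, nothing else contributes.
Positive (K, R): R4, R9, R12, K17 → +4.
Negative (D, E): none → −0.
The N-terminus (+1) and C-terminus (−1) cancel.
Net charge = (+4) + (−0) = +4.

+4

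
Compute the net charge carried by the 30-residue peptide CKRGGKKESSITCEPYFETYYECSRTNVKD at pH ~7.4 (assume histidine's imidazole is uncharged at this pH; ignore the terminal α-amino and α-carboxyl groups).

The side chains ionized at physiological pH are Lys/Arg (+1) and Asp/Glu (−1); with His treated as neutral, nothing else contributes.
Positive (K, R): K2, R3, K6, K7, R25, K29 → +6.
Negative (D, E): E8, E14, E18, E22, D30 → −5.
Net charge = (+6) + (−5) = +1.

+1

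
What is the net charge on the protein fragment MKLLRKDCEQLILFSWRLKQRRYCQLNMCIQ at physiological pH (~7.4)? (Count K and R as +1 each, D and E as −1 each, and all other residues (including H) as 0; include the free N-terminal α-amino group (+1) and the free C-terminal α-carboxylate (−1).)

+5

Positive (K, R): K2, R5, K6, R17, K19, R21, R22 → +7.
Negative (D, E): D7, E9 → −2.
The N-terminus (+1) and C-terminus (−1) cancel.
Net charge = (+7) + (−2) = +5.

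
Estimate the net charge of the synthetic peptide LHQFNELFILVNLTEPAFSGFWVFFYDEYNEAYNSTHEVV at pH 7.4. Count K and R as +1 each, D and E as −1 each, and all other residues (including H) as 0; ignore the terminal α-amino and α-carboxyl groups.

Positive (K, R): none → +0.
Negative (D, E): E6, E15, D27, E28, E31, E38 → −6.
Net charge = (+0) + (−6) = −6.

-6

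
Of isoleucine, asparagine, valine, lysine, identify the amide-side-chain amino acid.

asparagine

Only N (asparagine) and Q (glutamine) carry a side-chain carboxamide.
Of the listed options, only asparagine belongs to this group.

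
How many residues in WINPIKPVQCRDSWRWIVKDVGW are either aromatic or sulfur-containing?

5

Aromatic: F, W, Y. Sulfur-containing: C, M.
Aromatic residues here: W1, W14, W16, W23 (4).
Sulfur-containing residues here: C10 (1).
The two groups share no amino acid, so total = 4 + 1 = 5.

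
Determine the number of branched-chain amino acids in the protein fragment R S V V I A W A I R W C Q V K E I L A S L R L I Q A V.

11

V, L, and I make up the branched-chain aliphatic group.
Matching residues: V3, V4, I5, I9, V14, I17, L18, L21, L23, I24, V27.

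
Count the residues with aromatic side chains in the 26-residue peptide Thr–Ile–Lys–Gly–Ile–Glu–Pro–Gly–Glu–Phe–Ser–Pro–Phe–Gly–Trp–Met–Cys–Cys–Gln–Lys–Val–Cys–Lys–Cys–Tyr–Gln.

The aromatic amino acids are Phe (F, benzyl), Trp (W, indole), and Tyr (Y, phenol).
Matching residues: Phe10, Phe13, Trp15, Tyr25.

4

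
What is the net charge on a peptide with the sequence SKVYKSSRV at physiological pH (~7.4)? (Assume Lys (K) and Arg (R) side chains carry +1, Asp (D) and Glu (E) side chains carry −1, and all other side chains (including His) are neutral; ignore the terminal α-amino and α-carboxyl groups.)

Positive (K, R): K2, K5, R8 → +3.
Negative (D, E): none → −0.
Net charge = (+3) + (−0) = +3.

+3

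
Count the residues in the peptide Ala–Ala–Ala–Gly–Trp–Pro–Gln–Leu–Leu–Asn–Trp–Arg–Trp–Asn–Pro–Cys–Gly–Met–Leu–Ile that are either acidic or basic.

Acidic: D, E. Basic: H, K, R.
Acidic residues here: none (0).
Basic residues here: Arg12 (1).
The two groups share no amino acid, so total = 0 + 1 = 1.

1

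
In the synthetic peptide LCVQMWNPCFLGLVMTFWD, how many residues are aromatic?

Phenylalanine (F), tryptophan (W), and tyrosine (Y) have aromatic ring side chains.
Matching residues: W6, F10, F17, W18.

4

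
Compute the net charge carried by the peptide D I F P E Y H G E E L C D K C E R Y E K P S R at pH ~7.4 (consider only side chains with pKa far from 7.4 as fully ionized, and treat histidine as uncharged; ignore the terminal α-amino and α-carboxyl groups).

-3

The side chains ionized at physiological pH are Lys/Arg (+1) and Asp/Glu (−1); with His treated as neutral, nothing else contributes.
Positive (K, R): K14, R17, K20, R23 → +4.
Negative (D, E): D1, E5, E9, E10, D13, E16, E19 → −7.
Net charge = (+4) + (−7) = −3.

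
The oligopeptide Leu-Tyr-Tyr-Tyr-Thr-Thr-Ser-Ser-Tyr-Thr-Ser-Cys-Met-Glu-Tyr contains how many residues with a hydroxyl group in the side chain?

The –OH-bearing residues are Ser, Thr (aliphatic alcohols), and Tyr (phenol).
Matching residues: Tyr2, Tyr3, Tyr4, Thr5, Thr6, Ser7, Ser8, Tyr9, Thr10, Ser11, Tyr15.

11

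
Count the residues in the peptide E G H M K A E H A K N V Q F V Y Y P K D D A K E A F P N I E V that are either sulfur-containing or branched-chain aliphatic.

5

Sulfur-containing: C, M. Branched-chain aliphatic: I, L, V.
Sulfur-containing residues here: M4 (1).
Branched-chain aliphatic residues here: V12, V15, I29, V31 (4).
The two groups share no amino acid, so total = 1 + 4 = 5.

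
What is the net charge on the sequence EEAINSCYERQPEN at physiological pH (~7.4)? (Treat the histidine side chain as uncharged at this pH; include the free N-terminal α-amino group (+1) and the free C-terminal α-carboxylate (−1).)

Near pH 7.4, K and R contribute +1 each, D and E contribute −1 each, and every other side chain (His included, as stated) is uncharged.
Positive (K, R): R10 → +1.
Negative (D, E): E1, E2, E9, E13 → −4.
The N-terminus (+1) and C-terminus (−1) cancel.
Net charge = (+1) + (−4) = −3.

-3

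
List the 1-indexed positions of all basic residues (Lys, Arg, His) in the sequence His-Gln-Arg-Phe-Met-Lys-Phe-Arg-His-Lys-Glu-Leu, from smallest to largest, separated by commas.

1, 3, 6, 8, 9, 10

Matching residues: His1, Arg3, Lys6, Arg8, His9, Lys10.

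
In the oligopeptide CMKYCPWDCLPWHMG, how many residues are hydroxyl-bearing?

1

Serine (S), threonine (T), and tyrosine (Y) each carry a hydroxyl group on the side chain.
Matching residues: Y4.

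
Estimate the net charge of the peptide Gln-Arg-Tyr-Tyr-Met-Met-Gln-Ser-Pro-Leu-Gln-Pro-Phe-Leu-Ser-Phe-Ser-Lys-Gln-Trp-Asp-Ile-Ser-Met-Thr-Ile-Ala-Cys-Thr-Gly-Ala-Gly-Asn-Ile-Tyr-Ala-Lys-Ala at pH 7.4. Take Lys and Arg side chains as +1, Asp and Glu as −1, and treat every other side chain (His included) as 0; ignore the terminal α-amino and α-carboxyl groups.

+2

Positive (K, R): Arg2, Lys18, Lys37 → +3.
Negative (D, E): Asp21 → −1.
Net charge = (+3) + (−1) = +2.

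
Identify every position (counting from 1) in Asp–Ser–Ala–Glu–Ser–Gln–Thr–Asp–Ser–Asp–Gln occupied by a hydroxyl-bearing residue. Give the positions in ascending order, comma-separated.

2, 5, 7, 9

The –OH-bearing residues are Ser, Thr (aliphatic alcohols), and Tyr (phenol).
Matching residues: Ser2, Ser5, Thr7, Ser9.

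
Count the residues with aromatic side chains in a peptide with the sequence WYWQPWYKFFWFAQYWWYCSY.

14

Phenylalanine (F), tryptophan (W), and tyrosine (Y) have aromatic ring side chains.
Matching residues: W1, Y2, W3, W6, Y7, F9, F10, W11, F12, Y15, W16, W17, Y18, Y21.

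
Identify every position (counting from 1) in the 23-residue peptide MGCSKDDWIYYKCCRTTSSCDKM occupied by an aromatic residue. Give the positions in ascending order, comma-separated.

F, W, and Y each carry an aromatic ring on the side chain.
Matching residues: W8, Y10, Y11.

8, 10, 11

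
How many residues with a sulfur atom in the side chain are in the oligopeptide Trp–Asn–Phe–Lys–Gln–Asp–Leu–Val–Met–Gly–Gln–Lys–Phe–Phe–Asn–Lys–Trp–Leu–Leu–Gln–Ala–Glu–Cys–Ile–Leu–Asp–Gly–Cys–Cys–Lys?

The sulfur-bearing residues are cysteine (–SH) and methionine (–S–CH₃).
Matching residues: Met9, Cys23, Cys28, Cys29.

4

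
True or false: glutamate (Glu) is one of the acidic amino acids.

True

Only D (aspartate) and E (glutamate) carry a side-chain carboxylic acid.
Glutamate is in this group.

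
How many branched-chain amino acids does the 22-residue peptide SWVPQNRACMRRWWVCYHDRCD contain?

Valine (V), leucine (L), and isoleucine (I) are the branched-chain amino acids.
Matching residues: V3, V15.

2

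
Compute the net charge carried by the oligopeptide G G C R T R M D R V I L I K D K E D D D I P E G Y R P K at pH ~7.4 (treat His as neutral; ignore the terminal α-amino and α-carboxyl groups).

Near pH 7.4, K and R contribute +1 each, D and E contribute −1 each, and every other side chain (His included, as stated) is uncharged.
Positive (K, R): R4, R6, R9, K14, K16, R26, K28 → +7.
Negative (D, E): D8, D15, E17, D18, D19, D20, E23 → −7.
Net charge = (+7) + (−7) = 0.

0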